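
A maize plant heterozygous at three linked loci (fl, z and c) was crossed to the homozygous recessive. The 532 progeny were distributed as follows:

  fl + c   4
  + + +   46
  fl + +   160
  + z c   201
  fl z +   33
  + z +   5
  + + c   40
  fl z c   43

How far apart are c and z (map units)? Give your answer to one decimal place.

15.4 map units

The two most frequent reciprocal classes, + z c and fl + +, are the parental types, so the F1 was + z c / fl + +.
The two rarest classes, + z + and fl + c, are the double crossovers. Comparing them with the parentals, only the c allele has switched, so c is the middle locus and the order is z – c – fl.
Crossovers in the z–c interval produce the single-crossover classes + + c and fl z + (40 + 33 = 73) plus the double crossovers (9).
RF(z–c) = (73 + 9) / 532 = 82/532 = 0.1541 → 15.4 map units.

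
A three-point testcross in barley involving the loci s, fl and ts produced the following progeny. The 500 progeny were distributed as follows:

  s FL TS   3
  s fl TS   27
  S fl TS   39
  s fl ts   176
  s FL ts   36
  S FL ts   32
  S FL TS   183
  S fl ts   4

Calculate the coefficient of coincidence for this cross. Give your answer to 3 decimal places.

0.647

The two most frequent reciprocal classes, s fl ts and S FL TS, are the parental types, so the F1 was s fl ts / S FL TS.
The two rarest classes, S fl ts and s FL TS, are the double crossovers. Comparing them with the parentals, only the s allele has switched, so s is the middle locus and the order is ts – s – fl.
ts–s: (59 + 7)/500 = 0.1320; s–fl: (75 + 7)/500 = 0.1640.
Expected DCO frequency = 0.1320 × 0.1640 ≈ 0.02165; observed = 7/500 ≈ 0.01400.
Coefficient of coincidence = 0.01400/0.02165 ≈ 0.647.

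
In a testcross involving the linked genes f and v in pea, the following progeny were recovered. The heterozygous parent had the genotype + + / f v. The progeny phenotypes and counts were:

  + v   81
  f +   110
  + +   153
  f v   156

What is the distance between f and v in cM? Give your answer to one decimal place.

38.2 cM

The recombinant classes are + v and f +: 81 + 110 = 191.
Recombination frequency = 191/500 = 0.3820 ≈ 38.2%, i.e. 38.2 cM.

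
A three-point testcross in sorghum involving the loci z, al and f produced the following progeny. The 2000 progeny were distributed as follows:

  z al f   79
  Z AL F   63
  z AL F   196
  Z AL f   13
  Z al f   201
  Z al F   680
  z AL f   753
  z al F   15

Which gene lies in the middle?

z

The two most frequent reciprocal classes, Z al F and z AL f, are the parental types, so the F1 was Z al F / z AL f.
The two rarest classes, z al F and Z AL f, are the double crossovers. Comparing them with the parentals, only the z allele has switched, so z is the middle locus and the order is al – z – f.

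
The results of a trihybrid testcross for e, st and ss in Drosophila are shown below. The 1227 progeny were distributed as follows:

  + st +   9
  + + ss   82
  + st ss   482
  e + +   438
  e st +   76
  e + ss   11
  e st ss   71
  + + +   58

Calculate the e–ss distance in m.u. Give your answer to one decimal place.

The two most frequent reciprocal classes, + st ss and e + +, are the parental types, so the F1 was + st ss / e + +.
The two rarest classes, + st + and e + ss, are the double crossovers. Comparing them with the parentals, only the ss allele has switched, so ss is the middle locus and the order is st – ss – e.
Crossovers in the ss–e interval produce the single-crossover classes e st ss and + + + (71 + 58 = 129) plus the double crossovers (20).
RF(ss–e) = (129 + 20) / 1227 = 149/1227 = 0.1214 → 12.1 m.u.

12.1 m.u.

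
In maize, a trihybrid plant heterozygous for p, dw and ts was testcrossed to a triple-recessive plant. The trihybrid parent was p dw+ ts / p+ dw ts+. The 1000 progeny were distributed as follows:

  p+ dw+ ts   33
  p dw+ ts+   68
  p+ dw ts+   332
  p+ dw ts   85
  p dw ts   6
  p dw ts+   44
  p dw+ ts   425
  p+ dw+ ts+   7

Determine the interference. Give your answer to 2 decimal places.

0.13

The two rarest classes, p dw ts and p+ dw+ ts+, are the double crossovers. Comparing them with the parentals, only the dw allele has switched, so dw is the middle locus and the order is p – dw – ts.
p–dw: (77 + 13)/1000 = 0.0900; dw–ts: (153 + 13)/1000 = 0.1660.
Expected DCO frequency = 0.0900 × 0.1660 ≈ 0.01494; observed = 13/1000 ≈ 0.01300.
Coefficient of coincidence = 0.01300/0.01494 ≈ 0.87; interference = 1 − 0.87 = 0.13.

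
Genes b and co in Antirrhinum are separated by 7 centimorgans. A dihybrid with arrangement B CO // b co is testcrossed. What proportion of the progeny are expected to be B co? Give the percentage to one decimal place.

A map distance of 7 centimorgans corresponds to a recombination frequency of 0.070.
The F1 is B CO / b co, so B co is a recombinant gamete class with expected frequency r/2 = 0.070/2 = 0.0350.
That is 0.0350 = 3.5% of the progeny.

3.5%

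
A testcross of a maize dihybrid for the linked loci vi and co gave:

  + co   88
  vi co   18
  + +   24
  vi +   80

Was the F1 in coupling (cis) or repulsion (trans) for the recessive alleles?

trans

The two most frequent classes are + co (88) and vi + (80); these are the parental (non-recombinant) types.
So the F1 carried + co on one chromosome and vi + on the other — the recessive alleles are on opposite chromosomes (trans / repulsion).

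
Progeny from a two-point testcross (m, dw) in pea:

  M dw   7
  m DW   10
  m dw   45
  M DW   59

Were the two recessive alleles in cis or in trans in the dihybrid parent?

cis

The two most frequent classes are M DW (59) and m dw (45); these are the parental (non-recombinant) types.
So the F1 carried M DW on one chromosome and m dw on the other — the recessive alleles are on the same chromosome (cis / coupling).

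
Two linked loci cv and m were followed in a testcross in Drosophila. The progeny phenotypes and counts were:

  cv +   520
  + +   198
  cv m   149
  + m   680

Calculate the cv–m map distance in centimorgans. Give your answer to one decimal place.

22.4 centimorgans

The two most frequent classes, + m (680) and cv + (520), are the parental types, so the F1 was + m / cv +.
The recombinant classes are + + and cv m: 198 + 149 = 347.
Recombination frequency = 347/1547 = 0.2243 ≈ 22.4%, i.e. 22.4 centimorgans.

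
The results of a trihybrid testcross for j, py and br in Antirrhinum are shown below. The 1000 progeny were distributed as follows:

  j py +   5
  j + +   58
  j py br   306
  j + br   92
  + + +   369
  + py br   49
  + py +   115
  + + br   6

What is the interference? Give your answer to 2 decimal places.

The two most frequent reciprocal classes, j py br and + + +, are the parental types, so the F1 was j py br / + + +.
The two rarest classes, j py + and + + br, are the double crossovers. Comparing them with the parentals, only the br allele has switched, so br is the middle locus and the order is py – br – j.
py–br: (207 + 11)/1000 = 0.2180; br–j: (107 + 11)/1000 = 0.1180.
Expected DCO frequency = 0.2180 × 0.1180 ≈ 0.02572; observed = 11/1000 ≈ 0.01100.
Coefficient of coincidence = 0.01100/0.02572 ≈ 0.43; interference = 1 − 0.43 = 0.57.

0.57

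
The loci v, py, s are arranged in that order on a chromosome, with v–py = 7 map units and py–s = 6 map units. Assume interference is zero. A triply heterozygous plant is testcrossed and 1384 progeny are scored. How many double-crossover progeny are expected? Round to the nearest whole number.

6

Map distances give recombination frequencies of 0.070 and 0.060 for the two intervals.
With no interference, expected double-crossover frequency = 0.070 × 0.060 = 0.00420.
Expected number = 0.00420 × 1384 = 5.81 ≈ 6.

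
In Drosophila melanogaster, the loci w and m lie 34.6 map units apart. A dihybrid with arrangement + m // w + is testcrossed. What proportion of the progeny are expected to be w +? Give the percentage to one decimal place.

A map distance of 34.6 map units corresponds to a recombination frequency of 0.346.
The F1 is + m / w +, so w + is a parental gamete class with expected frequency (1 − r)/2 = 0.654/2 = 0.3270.
That is 0.3270 = 32.7% of the progeny.

32.7%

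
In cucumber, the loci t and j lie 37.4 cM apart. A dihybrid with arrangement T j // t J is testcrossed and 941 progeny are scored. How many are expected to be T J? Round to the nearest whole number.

176

A map distance of 37.4 cM corresponds to a recombination frequency of 0.374.
The F1 is T j / t J, so T J is a recombinant gamete class with expected frequency r/2 = 0.374/2 = 0.1870.
Expected number = 0.1870 × 941 = 175.97 ≈ 176.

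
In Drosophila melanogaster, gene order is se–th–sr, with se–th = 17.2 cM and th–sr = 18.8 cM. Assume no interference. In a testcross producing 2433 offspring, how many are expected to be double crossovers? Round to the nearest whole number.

Map distances give recombination frequencies of 0.172 and 0.188 for the two intervals.
With no interference, expected double-crossover frequency = 0.172 × 0.188 = 0.03234.
Expected number = 0.03234 × 2433 = 78.67 ≈ 79.

79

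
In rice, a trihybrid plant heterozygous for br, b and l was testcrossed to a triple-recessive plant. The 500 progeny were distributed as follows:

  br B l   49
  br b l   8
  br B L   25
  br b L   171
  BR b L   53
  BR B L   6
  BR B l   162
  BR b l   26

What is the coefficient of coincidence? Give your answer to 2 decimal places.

0.93

The two most frequent reciprocal classes, br b L and BR B l, are the parental types, so the F1 was br b L / BR B l.
The two rarest classes, br b l and BR B L, are the double crossovers. Comparing them with the parentals, only the l allele has switched, so l is the middle locus and the order is b – l – br.
b–l: (51 + 14)/500 = 0.1300; l–br: (102 + 14)/500 = 0.2320.
Expected DCO frequency = 0.1300 × 0.2320 ≈ 0.03016; observed = 14/500 ≈ 0.02800.
Coefficient of coincidence = 0.02800/0.03016 ≈ 0.93.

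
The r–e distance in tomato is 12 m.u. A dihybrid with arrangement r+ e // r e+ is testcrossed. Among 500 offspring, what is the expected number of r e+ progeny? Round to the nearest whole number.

220

A map distance of 12 m.u. corresponds to a recombination frequency of 0.120.
The F1 is r+ e / r e+, so r e+ is a parental gamete class with expected frequency (1 − r)/2 = 0.880/2 = 0.4400.
Expected number = 0.4400 × 500 = 220.00 ≈ 220.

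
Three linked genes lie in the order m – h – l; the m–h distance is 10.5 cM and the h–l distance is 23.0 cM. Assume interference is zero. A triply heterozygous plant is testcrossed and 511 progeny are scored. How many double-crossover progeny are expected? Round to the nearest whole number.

12

Map distances give recombination frequencies of 0.105 and 0.230 for the two intervals.
With no interference, expected double-crossover frequency = 0.105 × 0.230 = 0.02415.
Expected number = 0.02415 × 511 = 12.34 ≈ 12.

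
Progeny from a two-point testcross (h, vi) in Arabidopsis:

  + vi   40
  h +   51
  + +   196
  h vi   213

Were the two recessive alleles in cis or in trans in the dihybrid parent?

The two most frequent classes are + + (196) and h vi (213); these are the parental (non-recombinant) types.
So the F1 carried + + on one chromosome and h vi on the other — the recessive alleles are on the same chromosome (cis / coupling).

cis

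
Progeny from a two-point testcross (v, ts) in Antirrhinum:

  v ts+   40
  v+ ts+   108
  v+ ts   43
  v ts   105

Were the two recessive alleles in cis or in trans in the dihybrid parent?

The two most frequent classes are v+ ts+ (108) and v ts (105); these are the parental (non-recombinant) types.
So the F1 carried v+ ts+ on one chromosome and v ts on the other — the recessive alleles are on the same chromosome (cis / coupling).

cis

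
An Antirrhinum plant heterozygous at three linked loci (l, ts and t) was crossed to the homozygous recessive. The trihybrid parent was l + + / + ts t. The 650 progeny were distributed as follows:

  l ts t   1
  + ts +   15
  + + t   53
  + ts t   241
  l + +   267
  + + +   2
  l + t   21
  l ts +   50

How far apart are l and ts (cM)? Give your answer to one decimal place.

The two rarest classes, + + + and l ts t, are the double crossovers. Comparing them with the parentals, only the l allele has switched, so l is the middle locus and the order is ts – l – t.
Crossovers in the ts–l interval produce the single-crossover classes l ts + and + + t (50 + 53 = 103) plus the double crossovers (3).
RF(ts–l) = (103 + 3) / 650 = 106/650 = 0.1631 → 16.3 cM.

16.3 cM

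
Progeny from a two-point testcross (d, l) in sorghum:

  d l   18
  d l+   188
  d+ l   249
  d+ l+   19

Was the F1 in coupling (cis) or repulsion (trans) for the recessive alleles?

The two most frequent classes are d+ l (249) and d l+ (188); these are the parental (non-recombinant) types.
So the F1 carried d+ l on one chromosome and d l+ on the other — the recessive alleles are on opposite chromosomes (trans / repulsion).

trans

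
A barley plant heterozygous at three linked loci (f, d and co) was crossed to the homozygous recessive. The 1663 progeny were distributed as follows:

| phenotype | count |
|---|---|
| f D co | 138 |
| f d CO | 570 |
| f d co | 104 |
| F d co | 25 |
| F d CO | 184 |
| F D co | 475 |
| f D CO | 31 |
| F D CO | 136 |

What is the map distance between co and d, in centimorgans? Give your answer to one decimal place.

17.8 centimorgans

The two most frequent reciprocal classes, F D co and f d CO, are the parental types, so the F1 was F D co / f d CO.
The two rarest classes, F d co and f D CO, are the double crossovers. Comparing them with the parentals, only the d allele has switched, so d is the middle locus and the order is co – d – f.
Crossovers in the co–d interval produce the single-crossover classes F D CO and f d co (136 + 104 = 240) plus the double crossovers (56).
RF(co–d) = (240 + 56) / 1663 = 296/1663 = 0.1780 → 17.8 centimorgans.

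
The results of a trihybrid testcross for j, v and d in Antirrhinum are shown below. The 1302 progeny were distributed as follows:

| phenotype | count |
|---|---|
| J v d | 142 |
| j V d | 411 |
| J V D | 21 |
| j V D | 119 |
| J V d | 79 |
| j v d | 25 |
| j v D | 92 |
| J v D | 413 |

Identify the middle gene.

v

The two most frequent reciprocal classes, j V d and J v D, are the parental types, so the F1 was j V d / J v D.
The two rarest classes, j v d and J V D, are the double crossovers. Comparing them with the parentals, only the v allele has switched, so v is the middle locus and the order is d – v – j.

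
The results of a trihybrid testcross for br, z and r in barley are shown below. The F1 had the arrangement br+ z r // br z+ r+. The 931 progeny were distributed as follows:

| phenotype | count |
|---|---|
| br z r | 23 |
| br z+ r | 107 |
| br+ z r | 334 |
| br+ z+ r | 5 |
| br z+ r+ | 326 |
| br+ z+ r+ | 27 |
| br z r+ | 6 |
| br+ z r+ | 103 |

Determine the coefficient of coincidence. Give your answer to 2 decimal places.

The two rarest classes, br+ z+ r and br z r+, are the double crossovers. Comparing them with the parentals, only the z allele has switched, so z is the middle locus and the order is r – z – br.
r–z: (210 + 11)/931 = 0.2374; z–br: (50 + 11)/931 = 0.0655.
Expected DCO frequency = 0.2374 × 0.0655 ≈ 0.01555; observed = 11/931 ≈ 0.01182.
Coefficient of coincidence = 0.01182/0.01555 ≈ 0.76.

0.76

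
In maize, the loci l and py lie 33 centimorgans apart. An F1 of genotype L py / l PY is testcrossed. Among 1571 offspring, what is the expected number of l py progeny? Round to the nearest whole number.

259

A map distance of 33 centimorgans corresponds to a recombination frequency of 0.330.
The F1 is L py / l PY, so l py is a recombinant gamete class with expected frequency r/2 = 0.330/2 = 0.1650.
Expected number = 0.1650 × 1571 = 259.22 ≈ 259.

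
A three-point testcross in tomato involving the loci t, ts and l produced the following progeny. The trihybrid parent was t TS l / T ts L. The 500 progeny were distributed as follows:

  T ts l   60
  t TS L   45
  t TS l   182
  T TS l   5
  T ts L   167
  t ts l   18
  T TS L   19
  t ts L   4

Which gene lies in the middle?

The two rarest classes, T TS l and t ts L, are the double crossovers. Comparing them with the parentals, only the t allele has switched, so t is the middle locus and the order is l – t – ts.

t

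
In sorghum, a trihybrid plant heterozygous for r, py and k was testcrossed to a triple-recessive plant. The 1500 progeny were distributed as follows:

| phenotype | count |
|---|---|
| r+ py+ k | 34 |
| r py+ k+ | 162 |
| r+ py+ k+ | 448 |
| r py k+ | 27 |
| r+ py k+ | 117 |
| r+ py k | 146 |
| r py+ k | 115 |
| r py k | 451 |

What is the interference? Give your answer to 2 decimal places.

0.15

The two most frequent reciprocal classes, r py k and r+ py+ k+, are the parental types, so the F1 was r py k / r+ py+ k+.
The two rarest classes, r py k+ and r+ py+ k, are the double crossovers. Comparing them with the parentals, only the k allele has switched, so k is the middle locus and the order is r – k – py.
r–k: (308 + 61)/1500 = 0.2460; k–py: (232 + 61)/1500 = 0.1953.
Expected DCO frequency = 0.2460 × 0.1953 ≈ 0.04804; observed = 61/1500 ≈ 0.04067.
Coefficient of coincidence = 0.04067/0.04804 ≈ 0.85; interference = 1 − 0.85 = 0.15.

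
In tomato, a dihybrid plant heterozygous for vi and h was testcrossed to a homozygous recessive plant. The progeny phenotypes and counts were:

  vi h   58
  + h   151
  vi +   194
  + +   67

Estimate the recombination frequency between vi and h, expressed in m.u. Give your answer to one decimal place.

26.6 m.u.

The two most frequent classes, + h (151) and vi + (194), are the parental types, so the F1 was + h / vi +.
The recombinant classes are + + and vi h: 67 + 58 = 125.
Recombination frequency = 125/470 = 0.2660 ≈ 26.6%, i.e. 26.6 m.u.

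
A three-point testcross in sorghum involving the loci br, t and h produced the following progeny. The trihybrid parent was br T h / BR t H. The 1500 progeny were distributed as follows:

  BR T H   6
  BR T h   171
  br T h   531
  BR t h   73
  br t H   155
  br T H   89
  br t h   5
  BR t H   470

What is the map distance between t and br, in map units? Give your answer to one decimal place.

22.5 map units

The two rarest classes, br t h and BR T H, are the double crossovers. Comparing them with the parentals, only the t allele has switched, so t is the middle locus and the order is h – t – br.
Crossovers in the t–br interval produce the single-crossover classes BR T h and br t H (171 + 155 = 326) plus the double crossovers (11).
RF(t–br) = (326 + 11) / 1500 = 337/1500 = 0.2247 → 22.5 map units.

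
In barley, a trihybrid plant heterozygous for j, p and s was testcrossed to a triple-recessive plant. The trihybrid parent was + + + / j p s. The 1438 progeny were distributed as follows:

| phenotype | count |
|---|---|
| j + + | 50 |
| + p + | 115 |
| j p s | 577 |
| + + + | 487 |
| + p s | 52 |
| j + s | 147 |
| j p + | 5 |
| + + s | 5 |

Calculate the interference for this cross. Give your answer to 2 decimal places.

The two rarest classes, + + s and j p +, are the double crossovers. Comparing them with the parentals, only the s allele has switched, so s is the middle locus and the order is p – s – j.
p–s: (262 + 10)/1438 = 0.1892; s–j: (102 + 10)/1438 = 0.0779.
Expected DCO frequency = 0.1892 × 0.0779 ≈ 0.01474; observed = 10/1438 ≈ 0.00695.
Coefficient of coincidence = 0.00695/0.01474 ≈ 0.47; interference = 1 − 0.47 = 0.53.

0.53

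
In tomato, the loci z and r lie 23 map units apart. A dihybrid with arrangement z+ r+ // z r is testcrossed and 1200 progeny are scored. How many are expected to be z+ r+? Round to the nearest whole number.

462

A map distance of 23 map units corresponds to a recombination frequency of 0.230.
The F1 is z+ r+ / z r, so z+ r+ is a parental gamete class with expected frequency (1 − r)/2 = 0.770/2 = 0.3850.
Expected number = 0.3850 × 1200 = 462.00 ≈ 462.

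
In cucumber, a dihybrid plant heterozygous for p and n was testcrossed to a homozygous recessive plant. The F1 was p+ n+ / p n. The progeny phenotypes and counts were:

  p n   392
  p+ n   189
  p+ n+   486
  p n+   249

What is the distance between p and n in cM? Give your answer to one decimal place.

33.3 cM

The recombinant classes are p+ n and p n+: 189 + 249 = 438.
Recombination frequency = 438/1316 = 0.3328 ≈ 33.3%, i.e. 33.3 cM.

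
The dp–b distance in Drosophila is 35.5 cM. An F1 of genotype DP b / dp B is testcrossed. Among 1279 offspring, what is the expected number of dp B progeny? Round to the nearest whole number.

412

A map distance of 35.5 cM corresponds to a recombination frequency of 0.355.
The F1 is DP b / dp B, so dp B is a parental gamete class with expected frequency (1 − r)/2 = 0.645/2 = 0.3225.
Expected number = 0.3225 × 1279 = 412.48 ≈ 412.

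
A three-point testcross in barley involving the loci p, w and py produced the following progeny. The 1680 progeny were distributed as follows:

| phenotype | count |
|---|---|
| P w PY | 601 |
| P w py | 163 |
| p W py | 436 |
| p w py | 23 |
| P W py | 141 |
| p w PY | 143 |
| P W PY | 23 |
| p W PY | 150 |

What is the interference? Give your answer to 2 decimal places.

0.35

The two most frequent reciprocal classes, P w PY and p W py, are the parental types, so the F1 was P w PY / p W py.
The two rarest classes, P W PY and p w py, are the double crossovers. Comparing them with the parentals, only the w allele has switched, so w is the middle locus and the order is p – w – py.
p–w: (284 + 46)/1680 = 0.1964; w–py: (313 + 46)/1680 = 0.2137.
Expected DCO frequency = 0.1964 × 0.2137 ≈ 0.04197; observed = 46/1680 ≈ 0.02738.
Coefficient of coincidence = 0.02738/0.04197 ≈ 0.65; interference = 1 − 0.65 = 0.35.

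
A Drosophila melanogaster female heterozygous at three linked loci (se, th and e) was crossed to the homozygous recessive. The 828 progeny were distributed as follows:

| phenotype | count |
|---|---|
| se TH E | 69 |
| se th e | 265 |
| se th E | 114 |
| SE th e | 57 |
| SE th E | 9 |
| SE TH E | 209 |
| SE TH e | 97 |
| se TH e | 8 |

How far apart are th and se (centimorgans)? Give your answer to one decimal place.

17.3 centimorgans

The two most frequent reciprocal classes, se th e and SE TH E, are the parental types, so the F1 was se th e / SE TH E.
The two rarest classes, se TH e and SE th E, are the double crossovers. Comparing them with the parentals, only the th allele has switched, so th is the middle locus and the order is se – th – e.
Crossovers in the se–th interval produce the single-crossover classes SE th e and se TH E (57 + 69 = 126) plus the double crossovers (17).
RF(se–th) = (126 + 17) / 828 = 143/828 = 0.1727 → 17.3 centimorgans.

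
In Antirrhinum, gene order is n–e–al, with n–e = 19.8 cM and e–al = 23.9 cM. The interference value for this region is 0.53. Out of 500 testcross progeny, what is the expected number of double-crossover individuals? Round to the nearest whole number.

11

Map distances give recombination frequencies of 0.198 and 0.239 for the two intervals.
With interference 0.53 (so coincidence = 0.47), expected double-crossover frequency = 0.198 × 0.239 × 0.47 = 0.02224.
Expected number = 0.02224 × 500 = 11.12 ≈ 11.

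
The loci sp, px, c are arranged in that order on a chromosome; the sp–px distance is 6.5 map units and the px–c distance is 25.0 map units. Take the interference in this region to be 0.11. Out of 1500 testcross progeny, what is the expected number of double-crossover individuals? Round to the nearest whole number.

Map distances give recombination frequencies of 0.065 and 0.250 for the two intervals.
With interference 0.11 (so coincidence = 0.89), expected double-crossover frequency = 0.065 × 0.250 × 0.89 = 0.01446.
Expected number = 0.01446 × 1500 = 21.69 ≈ 22.

22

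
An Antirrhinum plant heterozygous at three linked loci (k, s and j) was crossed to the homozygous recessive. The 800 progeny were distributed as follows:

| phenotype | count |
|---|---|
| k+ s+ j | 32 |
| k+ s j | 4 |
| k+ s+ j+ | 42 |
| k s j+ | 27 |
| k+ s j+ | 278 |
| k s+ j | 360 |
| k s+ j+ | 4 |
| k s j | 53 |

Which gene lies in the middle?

The two most frequent reciprocal classes, k+ s j+ and k s+ j, are the parental types, so the F1 was k+ s j+ / k s+ j.
The two rarest classes, k+ s j and k s+ j+, are the double crossovers. Comparing them with the parentals, only the j allele has switched, so j is the middle locus and the order is k – j – s.

j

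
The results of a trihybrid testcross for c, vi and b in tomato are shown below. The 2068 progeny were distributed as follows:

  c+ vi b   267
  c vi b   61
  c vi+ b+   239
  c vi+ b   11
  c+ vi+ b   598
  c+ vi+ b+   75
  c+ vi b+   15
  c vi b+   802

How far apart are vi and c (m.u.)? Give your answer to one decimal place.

25.7 m.u.

The two most frequent reciprocal classes, c vi b+ and c+ vi+ b, are the parental types, so the F1 was c vi b+ / c+ vi+ b.
The two rarest classes, c+ vi b+ and c vi+ b, are the double crossovers. Comparing them with the parentals, only the c allele has switched, so c is the middle locus and the order is vi – c – b.
Crossovers in the vi–c interval produce the single-crossover classes c vi+ b+ and c+ vi b (239 + 267 = 506) plus the double crossovers (26).
RF(vi–c) = (506 + 26) / 2068 = 532/2068 = 0.2573 → 25.7 m.u.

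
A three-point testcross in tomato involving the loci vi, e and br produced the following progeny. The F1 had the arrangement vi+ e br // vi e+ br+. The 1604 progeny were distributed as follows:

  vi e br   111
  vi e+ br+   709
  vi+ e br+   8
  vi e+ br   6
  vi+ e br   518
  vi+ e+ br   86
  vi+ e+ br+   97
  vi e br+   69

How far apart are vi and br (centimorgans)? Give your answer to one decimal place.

The two rarest classes, vi+ e br+ and vi e+ br, are the double crossovers. Comparing them with the parentals, only the br allele has switched, so br is the middle locus and the order is e – br – vi.
Crossovers in the br–vi interval produce the single-crossover classes vi e br and vi+ e+ br+ (111 + 97 = 208) plus the double crossovers (14).
RF(br–vi) = (208 + 14) / 1604 = 222/1604 = 0.1384 → 13.8 centimorgans.

13.8 centimorgans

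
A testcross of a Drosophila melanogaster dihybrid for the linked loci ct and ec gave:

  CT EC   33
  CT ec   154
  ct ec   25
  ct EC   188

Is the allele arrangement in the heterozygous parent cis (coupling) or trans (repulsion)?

trans

The two most frequent classes are CT ec (154) and ct EC (188); these are the parental (non-recombinant) types.
So the F1 carried CT ec on one chromosome and ct EC on the other — the recessive alleles are on opposite chromosomes (trans / repulsion).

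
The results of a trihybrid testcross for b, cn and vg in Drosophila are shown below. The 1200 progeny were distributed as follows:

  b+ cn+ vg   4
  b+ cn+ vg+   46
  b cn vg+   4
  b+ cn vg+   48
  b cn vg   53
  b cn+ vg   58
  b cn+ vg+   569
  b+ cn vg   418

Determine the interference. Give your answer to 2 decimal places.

The two most frequent reciprocal classes, b+ cn vg and b cn+ vg+, are the parental types, so the F1 was b+ cn vg / b cn+ vg+.
The two rarest classes, b+ cn+ vg and b cn vg+, are the double crossovers. Comparing them with the parentals, only the cn allele has switched, so cn is the middle locus and the order is b – cn – vg.
b–cn: (99 + 8)/1200 = 0.0892; cn–vg: (106 + 8)/1200 = 0.0950.
Expected DCO frequency = 0.0892 × 0.0950 ≈ 0.00847; observed = 8/1200 ≈ 0.00667.
Coefficient of coincidence = 0.00667/0.00847 ≈ 0.79; interference = 1 − 0.79 = 0.21.

0.21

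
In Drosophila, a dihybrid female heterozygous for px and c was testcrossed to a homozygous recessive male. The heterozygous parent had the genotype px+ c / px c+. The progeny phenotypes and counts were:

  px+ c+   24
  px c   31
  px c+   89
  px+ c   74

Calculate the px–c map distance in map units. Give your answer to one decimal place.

25.2 map units

The recombinant classes are px+ c+ and px c: 24 + 31 = 55.
Recombination frequency = 55/218 = 0.2523 ≈ 25.2%, i.e. 25.2 map units.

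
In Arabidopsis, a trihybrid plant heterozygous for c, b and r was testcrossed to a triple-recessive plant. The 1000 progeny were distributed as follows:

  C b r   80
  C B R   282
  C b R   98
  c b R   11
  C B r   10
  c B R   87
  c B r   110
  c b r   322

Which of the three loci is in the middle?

The two most frequent reciprocal classes, c b r and C B R, are the parental types, so the F1 was c b r / C B R.
The two rarest classes, c b R and C B r, are the double crossovers. Comparing them with the parentals, only the r allele has switched, so r is the middle locus and the order is b – r – c.

r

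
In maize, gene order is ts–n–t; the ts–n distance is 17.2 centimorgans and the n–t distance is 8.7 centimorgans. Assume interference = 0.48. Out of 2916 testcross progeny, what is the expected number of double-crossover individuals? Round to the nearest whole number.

Map distances give recombination frequencies of 0.172 and 0.087 for the two intervals.
With interference 0.48 (so coincidence = 0.52), expected double-crossover frequency = 0.172 × 0.087 × 0.52 = 0.00778.
Expected number = 0.00778 × 2916 = 22.69 ≈ 23.

23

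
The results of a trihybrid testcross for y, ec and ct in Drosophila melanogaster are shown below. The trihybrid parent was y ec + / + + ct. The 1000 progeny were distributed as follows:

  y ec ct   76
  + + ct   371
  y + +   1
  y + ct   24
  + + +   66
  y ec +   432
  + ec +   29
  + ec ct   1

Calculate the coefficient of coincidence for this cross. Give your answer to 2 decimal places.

0.25

The two rarest classes, y + + and + ec ct, are the double crossovers. Comparing them with the parentals, only the ec allele has switched, so ec is the middle locus and the order is ct – ec – y.
ct–ec: (142 + 2)/1000 = 0.1440; ec–y: (53 + 2)/1000 = 0.0550.
Expected DCO frequency = 0.1440 × 0.0550 ≈ 0.00792; observed = 2/1000 ≈ 0.00200.
Coefficient of coincidence = 0.00200/0.00792 ≈ 0.25.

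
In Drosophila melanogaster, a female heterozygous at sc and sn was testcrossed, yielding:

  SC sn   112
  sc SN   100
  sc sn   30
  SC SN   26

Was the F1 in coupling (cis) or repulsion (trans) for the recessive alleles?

trans

The two most frequent classes are SC sn (112) and sc SN (100); these are the parental (non-recombinant) types.
So the F1 carried SC sn on one chromosome and sc SN on the other — the recessive alleles are on opposite chromosomes (trans / repulsion).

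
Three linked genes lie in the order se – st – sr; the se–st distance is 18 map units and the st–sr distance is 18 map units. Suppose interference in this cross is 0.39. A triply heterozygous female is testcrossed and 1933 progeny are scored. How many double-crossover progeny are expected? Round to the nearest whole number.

Map distances give recombination frequencies of 0.180 and 0.180 for the two intervals.
With interference 0.39 (so coincidence = 0.61), expected double-crossover frequency = 0.180 × 0.180 × 0.61 = 0.01976.
Expected number = 0.01976 × 1933 = 38.20 ≈ 38.

38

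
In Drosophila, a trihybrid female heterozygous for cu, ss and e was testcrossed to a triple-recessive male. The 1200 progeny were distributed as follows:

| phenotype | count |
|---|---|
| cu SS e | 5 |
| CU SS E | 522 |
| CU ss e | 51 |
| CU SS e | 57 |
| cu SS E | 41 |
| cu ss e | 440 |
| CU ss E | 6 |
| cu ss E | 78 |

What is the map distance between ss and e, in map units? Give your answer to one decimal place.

12.2 map units

The two most frequent reciprocal classes, CU SS E and cu ss e, are the parental types, so the F1 was CU SS E / cu ss e.
The two rarest classes, CU ss E and cu SS e, are the double crossovers. Comparing them with the parentals, only the ss allele has switched, so ss is the middle locus and the order is cu – ss – e.
Crossovers in the ss–e interval produce the single-crossover classes CU SS e and cu ss E (57 + 78 = 135) plus the double crossovers (11).
RF(ss–e) = (135 + 11) / 1200 = 146/1200 = 0.1217 → 12.2 map units.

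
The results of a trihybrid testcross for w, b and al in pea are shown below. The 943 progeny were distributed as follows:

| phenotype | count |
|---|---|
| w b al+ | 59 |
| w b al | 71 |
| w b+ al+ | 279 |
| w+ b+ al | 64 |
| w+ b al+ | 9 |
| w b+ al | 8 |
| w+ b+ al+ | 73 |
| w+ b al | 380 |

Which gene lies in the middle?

The two most frequent reciprocal classes, w b+ al+ and w+ b al, are the parental types, so the F1 was w b+ al+ / w+ b al.
The two rarest classes, w b+ al and w+ b al+, are the double crossovers. Comparing them with the parentals, only the al allele has switched, so al is the middle locus and the order is w – al – b.

al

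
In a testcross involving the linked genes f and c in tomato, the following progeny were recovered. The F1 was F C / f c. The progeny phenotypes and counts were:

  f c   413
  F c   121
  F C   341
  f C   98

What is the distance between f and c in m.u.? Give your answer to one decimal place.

The recombinant classes are F c and f C: 121 + 98 = 219.
Recombination frequency = 219/973 = 0.2251 ≈ 22.5%, i.e. 22.5 m.u.

22.5 m.u.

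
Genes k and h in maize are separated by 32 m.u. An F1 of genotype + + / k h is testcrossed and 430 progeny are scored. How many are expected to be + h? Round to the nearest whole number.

69

A map distance of 32 m.u. corresponds to a recombination frequency of 0.320.
The F1 is + + / k h, so + h is a recombinant gamete class with expected frequency r/2 = 0.320/2 = 0.1600.
Expected number = 0.1600 × 430 = 68.80 ≈ 69.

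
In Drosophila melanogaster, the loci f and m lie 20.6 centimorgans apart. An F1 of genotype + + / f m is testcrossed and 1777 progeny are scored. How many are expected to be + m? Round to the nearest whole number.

A map distance of 20.6 centimorgans corresponds to a recombination frequency of 0.206.
The F1 is + + / f m, so + m is a recombinant gamete class with expected frequency r/2 = 0.206/2 = 0.1030.
Expected number = 0.1030 × 1777 = 183.03 ≈ 183.

183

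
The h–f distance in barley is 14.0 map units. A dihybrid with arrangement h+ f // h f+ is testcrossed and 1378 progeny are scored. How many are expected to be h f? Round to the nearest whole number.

A map distance of 14.0 map units corresponds to a recombination frequency of 0.140.
The F1 is h+ f / h f+, so h f is a recombinant gamete class with expected frequency r/2 = 0.140/2 = 0.0700.
Expected number = 0.0700 × 1378 = 96.46 ≈ 96.

96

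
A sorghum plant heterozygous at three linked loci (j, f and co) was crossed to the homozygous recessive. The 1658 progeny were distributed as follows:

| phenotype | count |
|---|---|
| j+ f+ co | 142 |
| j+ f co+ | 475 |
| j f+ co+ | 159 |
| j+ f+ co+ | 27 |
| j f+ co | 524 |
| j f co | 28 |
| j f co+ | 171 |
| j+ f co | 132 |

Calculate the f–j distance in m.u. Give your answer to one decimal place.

The two most frequent reciprocal classes, j+ f co+ and j f+ co, are the parental types, so the F1 was j+ f co+ / j f+ co.
The two rarest classes, j+ f+ co+ and j f co, are the double crossovers. Comparing them with the parentals, only the f allele has switched, so f is the middle locus and the order is j – f – co.
Crossovers in the j–f interval produce the single-crossover classes j f co+ and j+ f+ co (171 + 142 = 313) plus the double crossovers (55).
RF(j–f) = (313 + 55) / 1658 = 368/1658 = 0.2220 → 22.2 m.u.

22.2 m.u.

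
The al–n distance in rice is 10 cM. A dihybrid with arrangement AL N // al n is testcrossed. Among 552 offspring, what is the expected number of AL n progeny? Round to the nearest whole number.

28

A map distance of 10 cM corresponds to a recombination frequency of 0.100.
The F1 is AL N / al n, so AL n is a recombinant gamete class with expected frequency r/2 = 0.100/2 = 0.0500.
Expected number = 0.0500 × 552 = 27.60 ≈ 28.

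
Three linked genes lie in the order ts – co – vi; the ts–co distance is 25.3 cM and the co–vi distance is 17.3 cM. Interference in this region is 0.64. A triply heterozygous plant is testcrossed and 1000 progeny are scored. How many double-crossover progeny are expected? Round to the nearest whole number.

16

Map distances give recombination frequencies of 0.253 and 0.173 for the two intervals.
With interference 0.64 (so coincidence = 0.36), expected double-crossover frequency = 0.253 × 0.173 × 0.36 = 0.01576.
Expected number = 0.01576 × 1000 = 15.76 ≈ 16.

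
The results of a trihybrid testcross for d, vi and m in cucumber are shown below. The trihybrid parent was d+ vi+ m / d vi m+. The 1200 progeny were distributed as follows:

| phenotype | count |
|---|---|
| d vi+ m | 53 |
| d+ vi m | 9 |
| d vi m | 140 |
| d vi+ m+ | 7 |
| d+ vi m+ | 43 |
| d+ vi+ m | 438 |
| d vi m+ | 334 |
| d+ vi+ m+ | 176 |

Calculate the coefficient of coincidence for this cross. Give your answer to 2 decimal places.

0.52

The two rarest classes, d+ vi m and d vi+ m+, are the double crossovers. Comparing them with the parentals, only the vi allele has switched, so vi is the middle locus and the order is d – vi – m.
d–vi: (96 + 16)/1200 = 0.0933; vi–m: (316 + 16)/1200 = 0.2767.
Expected DCO frequency = 0.0933 × 0.2767 ≈ 0.02582; observed = 16/1200 ≈ 0.01333.
Coefficient of coincidence = 0.01333/0.02582 ≈ 0.52.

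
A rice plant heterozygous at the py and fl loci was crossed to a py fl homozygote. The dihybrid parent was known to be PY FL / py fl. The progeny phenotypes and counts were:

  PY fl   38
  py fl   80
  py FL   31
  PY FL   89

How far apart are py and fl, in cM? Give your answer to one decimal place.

The recombinant classes are PY fl and py FL: 38 + 31 = 69.
Recombination frequency = 69/238 = 0.2899 ≈ 29.0%, i.e. 29.0 cM.

29.0 cM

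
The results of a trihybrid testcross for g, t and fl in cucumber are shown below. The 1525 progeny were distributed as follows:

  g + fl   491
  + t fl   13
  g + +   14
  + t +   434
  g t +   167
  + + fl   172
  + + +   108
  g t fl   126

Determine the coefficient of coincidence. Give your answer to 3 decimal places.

The two most frequent reciprocal classes, + t + and g + fl, are the parental types, so the F1 was + t + / g + fl.
The two rarest classes, + t fl and g + +, are the double crossovers. Comparing them with the parentals, only the fl allele has switched, so fl is the middle locus and the order is g – fl – t.
g–fl: (339 + 27)/1525 = 0.2400; fl–t: (234 + 27)/1525 = 0.1711.
Expected DCO frequency = 0.2400 × 0.1711 ≈ 0.04106; observed = 27/1525 ≈ 0.01770.
Coefficient of coincidence = 0.01770/0.04106 ≈ 0.431.

0.431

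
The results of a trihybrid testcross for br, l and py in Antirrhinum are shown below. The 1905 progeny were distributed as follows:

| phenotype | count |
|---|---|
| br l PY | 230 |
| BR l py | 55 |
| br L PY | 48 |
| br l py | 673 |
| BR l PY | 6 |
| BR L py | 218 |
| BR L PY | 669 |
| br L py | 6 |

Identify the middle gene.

l

The two most frequent reciprocal classes, br l py and BR L PY, are the parental types, so the F1 was br l py / BR L PY.
The two rarest classes, br L py and BR l PY, are the double crossovers. Comparing them with the parentals, only the l allele has switched, so l is the middle locus and the order is br – l – py.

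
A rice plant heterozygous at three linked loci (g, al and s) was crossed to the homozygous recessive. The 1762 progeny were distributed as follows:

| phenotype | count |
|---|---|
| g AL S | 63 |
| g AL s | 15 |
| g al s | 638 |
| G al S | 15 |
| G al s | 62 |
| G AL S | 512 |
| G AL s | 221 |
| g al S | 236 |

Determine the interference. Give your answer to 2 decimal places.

0.30

The two most frequent reciprocal classes, G AL S and g al s, are the parental types, so the F1 was G AL S / g al s.
The two rarest classes, G al S and g AL s, are the double crossovers. Comparing them with the parentals, only the al allele has switched, so al is the middle locus and the order is s – al – g.
s–al: (457 + 30)/1762 = 0.2764; al–g: (125 + 30)/1762 = 0.0880.
Expected DCO frequency = 0.2764 × 0.0880 ≈ 0.02432; observed = 30/1762 ≈ 0.01703.
Coefficient of coincidence = 0.01703/0.02432 ≈ 0.70; interference = 1 − 0.70 = 0.30.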